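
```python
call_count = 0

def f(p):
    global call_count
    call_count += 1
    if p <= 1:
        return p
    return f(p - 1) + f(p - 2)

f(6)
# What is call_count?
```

Calls(p) = 1 + Calls(p-1) + Calls(p-2); Calls(0)=Calls(1)=1. For p=6 this gives 25.

Answer: 25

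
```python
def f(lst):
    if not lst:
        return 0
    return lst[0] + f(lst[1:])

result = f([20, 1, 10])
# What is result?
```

20 + 1 + 10 + 0 = 31

Answer: 31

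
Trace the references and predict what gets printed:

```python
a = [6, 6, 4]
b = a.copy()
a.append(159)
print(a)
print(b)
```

Key concept: list.copy() creates independent copy.
Step by step:
`a = [6, 6, 4]` → a = [6, 6, 4]
`b = a.copy()` → b = [6, 6, 4]
`a.append(159)` → a = [6, 6, 4, 159]
`print(a)` → prints [6, 6, 4, 159]
`print(b)` → prints [6, 6, 4]

Answer:
[6, 6, 4, 159]
[6, 6, 4]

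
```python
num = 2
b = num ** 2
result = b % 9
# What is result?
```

Trace:
`num = 2` → num = 2
`b = num ** 2` → b = 4
`result = b % 9` → result = 4
So result = 4

Answer: 4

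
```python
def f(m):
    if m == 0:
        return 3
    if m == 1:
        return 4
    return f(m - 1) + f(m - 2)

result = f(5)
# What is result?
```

Build up from base cases: f(0)=3, f(1)=4, f(2)=7, f(3)=11, f(4)=18, f(5)=29

Answer: 29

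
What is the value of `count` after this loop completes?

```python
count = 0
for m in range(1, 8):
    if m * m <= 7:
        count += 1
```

Count numbers where m² ≤ 7
`count` takes the values: 0 → 1 → 2

Answer: 2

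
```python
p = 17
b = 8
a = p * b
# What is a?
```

Trace:
`p = 17` → p = 17
`b = 8` → b = 8
`a = p * b` → a = 136
So a = 136

Answer: 136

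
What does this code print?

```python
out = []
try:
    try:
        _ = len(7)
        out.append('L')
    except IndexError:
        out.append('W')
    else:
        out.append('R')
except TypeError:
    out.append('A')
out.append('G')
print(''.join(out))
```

Execution trace: 'A' (outer except TypeError) → 'G' (after the try/except). Output: AG

Answer: AG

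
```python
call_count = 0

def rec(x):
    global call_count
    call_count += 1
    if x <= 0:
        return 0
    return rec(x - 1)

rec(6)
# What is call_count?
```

Linear recursion stepping by 1: 7 calls from x=6 down to ≤0.

Answer: 7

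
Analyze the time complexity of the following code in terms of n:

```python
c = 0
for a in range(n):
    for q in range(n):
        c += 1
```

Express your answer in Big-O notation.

Each loop level contributes: n × n. Multiplying the contributions gives O(n^2).

Answer: O(n^2)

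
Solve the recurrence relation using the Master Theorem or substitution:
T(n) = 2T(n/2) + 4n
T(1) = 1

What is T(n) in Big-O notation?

By Master Theorem: a=2, b=2, f(n)=4n. Since log_2(2) = 1 and f(n) = Θ(n^1), Case 2 applies. T(n) = O(n log n).

Answer: O(n log n)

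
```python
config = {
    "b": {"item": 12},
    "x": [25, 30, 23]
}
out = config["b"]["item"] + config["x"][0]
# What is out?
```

Trace:
`config = { ...` → config = {'b': {'item': 12}, 'x': [25, 30, 23]}
`out = config["b"]["item"] + config["x"][0]` → out = 37
So out = 37

Answer: 37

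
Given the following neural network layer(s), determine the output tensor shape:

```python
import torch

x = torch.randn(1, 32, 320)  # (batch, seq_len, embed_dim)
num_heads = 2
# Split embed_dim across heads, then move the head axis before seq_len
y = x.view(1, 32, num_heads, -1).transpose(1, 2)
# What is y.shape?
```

Input: (1, 32, 320) -> head_dim = 320 // 2 = 160; after view: (1, 32, 2, 160) -> after transpose(1, 2): (1, 2, 32, 160) -> Output: (1, 2, 32, 160)

Answer: (1, 2, 32, 160)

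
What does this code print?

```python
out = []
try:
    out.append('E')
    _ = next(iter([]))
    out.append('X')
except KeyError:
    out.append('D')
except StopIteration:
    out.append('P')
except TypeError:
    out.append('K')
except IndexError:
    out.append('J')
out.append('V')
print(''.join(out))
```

Execution trace: 'E' (try body) → 'P' (except StopIteration) → 'V' (after the try/except). Output: EPV

Answer: EPV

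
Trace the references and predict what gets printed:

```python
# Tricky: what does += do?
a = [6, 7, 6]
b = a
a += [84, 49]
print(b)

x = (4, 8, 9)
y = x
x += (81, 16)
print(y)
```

Key concept: += behavior differs for mutable vs immutable.
Step by step:
`a = [6, 7, 6]` → a = [6, 7, 6]
`b = a` → b = [6, 7, 6] (same object as a)
`a += [84, 49]` → a = [6, 7, 6, 84, 49] (same object as b); b = [6, 7, 6, 84, 49] (same object as a)
`print(b)` → prints [6, 7, 6, 84, 49]
`x = (4, 8, 9)` → x = (4, 8, 9)
`y = x` → y = (4, 8, 9)
`x += (81, 16)` → x = (4, 8, 9, 81, 16)
`print(y)` → prints (4, 8, 9)

Answer:
[6, 7, 6, 84, 49]
(4, 8, 9)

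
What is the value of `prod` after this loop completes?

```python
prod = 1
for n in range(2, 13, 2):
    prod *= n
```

Product of even numbers 2 to 12
`prod` takes the values: 1 → 2 → 8 → 48 → 384 → 3840 → 46080

Answer: 46080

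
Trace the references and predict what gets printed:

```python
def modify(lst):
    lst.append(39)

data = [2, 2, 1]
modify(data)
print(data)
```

Key concept: function modifies passed list.
Step by step:
`data = [2, 2, 1]` → data = [2, 2, 1]
`modify(data)` → data = [2, 2, 1, 39]
`print(data)` → prints [2, 2, 1, 39]

Answer: [2, 2, 1, 39]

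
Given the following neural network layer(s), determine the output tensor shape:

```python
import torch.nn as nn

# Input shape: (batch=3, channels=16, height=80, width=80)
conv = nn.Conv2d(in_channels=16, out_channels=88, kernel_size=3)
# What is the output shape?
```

Input: (3, 16, 80, 80) -> Output: (3, 88, 78, 78)

Answer: (3, 88, 78, 78)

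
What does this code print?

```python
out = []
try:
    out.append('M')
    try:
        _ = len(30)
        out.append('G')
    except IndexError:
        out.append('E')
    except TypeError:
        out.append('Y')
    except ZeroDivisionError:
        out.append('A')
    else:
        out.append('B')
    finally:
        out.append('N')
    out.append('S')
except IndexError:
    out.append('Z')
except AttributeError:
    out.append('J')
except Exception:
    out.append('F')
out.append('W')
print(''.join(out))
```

Execution trace: 'M' (try body) → 'Y' (inner except TypeError) → 'N' (inner finally) → 'S' (try body, no exception) → 'W' (after the try/except). Output: MYNSW

Answer: MYNSW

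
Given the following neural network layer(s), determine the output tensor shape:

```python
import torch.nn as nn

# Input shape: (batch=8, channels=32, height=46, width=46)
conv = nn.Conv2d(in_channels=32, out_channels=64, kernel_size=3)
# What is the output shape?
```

Input: (8, 32, 46, 46) -> Output: (8, 64, 44, 44)

Answer: (8, 64, 44, 44)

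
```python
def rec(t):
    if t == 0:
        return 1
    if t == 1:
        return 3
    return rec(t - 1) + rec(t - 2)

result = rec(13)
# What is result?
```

Build up from base cases: rec(0)=1, rec(1)=3, rec(2)=4, rec(3)=7, rec(4)=11, rec(5)=18, rec(6)=29, ..., rec(13)=843

Answer: 843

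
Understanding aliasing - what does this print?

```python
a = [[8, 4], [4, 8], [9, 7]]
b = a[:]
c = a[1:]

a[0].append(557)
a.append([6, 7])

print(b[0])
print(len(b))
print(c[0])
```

Key concept: slice with nested mutation.
Step by step:
`a = [[8, 4], [4, 8], [9, 7]]` → a = [[8, 4], [4, 8], [9, 7]]
`b = a[:]` → b = [[8, 4], [4, 8], [9, 7]]
`c = a[1:]` → c = [[4, 8], [9, 7]]
`a[0].append(557)` → a = [[8, 4, 557], [4, 8], [9, 7]]; b = [[8, 4, 557], [4, 8], [9, 7]]
`a.append([6, 7])` → a = [[8, 4, 557], [4, 8], [9, 7], [6, 7]]
`print(b[0])` → prints [8, 4, 557]
`print(len(b))` → prints 3
`print(c[0])` → prints [4, 8]

Answer:
[8, 4, 557]
3
[4, 8]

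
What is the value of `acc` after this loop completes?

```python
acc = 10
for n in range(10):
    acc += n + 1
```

Start at 10, add 1 to 10 = 65
`acc` takes the values: 10 → 11 → 13 → 16 → 20 → 25 → 31 → 38 → 46 → 55 → 65

Answer: 65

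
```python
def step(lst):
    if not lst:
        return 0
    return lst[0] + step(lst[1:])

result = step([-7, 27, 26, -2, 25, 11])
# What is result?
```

(-7) + 27 + 26 + (-2) + 25 + 11 + 0 = 80

Answer: 80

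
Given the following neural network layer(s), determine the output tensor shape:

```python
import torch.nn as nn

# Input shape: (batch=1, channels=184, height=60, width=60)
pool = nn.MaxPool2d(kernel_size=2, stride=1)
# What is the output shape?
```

Input: (1, 184, 60, 60) -> Output: (1, 184, 59, 59)

Answer: (1, 184, 59, 59)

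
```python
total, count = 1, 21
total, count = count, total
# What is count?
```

Trace:
`total, count = 1, 21` → total = 1; count = 21
`total, count = count, total` → total = 21; count = 1
So count = 1

Answer: 1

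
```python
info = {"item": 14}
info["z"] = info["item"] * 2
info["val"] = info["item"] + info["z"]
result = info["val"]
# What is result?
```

Trace:
`info = {"item": 14}` → info = {'item': 14}
`info["z"] = info["item"] * 2` → info = {'item': 14, 'z': 28}
`info["val"] = info["item"] + info["z"]` → info = {'item': 14, 'z': 28, 'val': 42}
`result = info["val"]` → result = 42
So result = 42

Answer: 42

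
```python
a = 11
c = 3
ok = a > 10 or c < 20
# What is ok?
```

Trace:
`a = 11` → a = 11
`c = 3` → c = 3
`ok = a > 10 or c < 20` → ok = True
So ok = True

Answer: True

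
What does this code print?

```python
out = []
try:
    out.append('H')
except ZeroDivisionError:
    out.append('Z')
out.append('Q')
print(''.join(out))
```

Execution trace: 'H' (try body, no exception) → 'Q' (after the try/except). Output: HQ

Answer: HQ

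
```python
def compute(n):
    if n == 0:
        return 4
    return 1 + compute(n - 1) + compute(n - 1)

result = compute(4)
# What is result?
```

compute(n) = 1 + 2·compute(n-1), compute(0)=4. Closed form: (4+1)·2^4 - 1 = 79.

Answer: 79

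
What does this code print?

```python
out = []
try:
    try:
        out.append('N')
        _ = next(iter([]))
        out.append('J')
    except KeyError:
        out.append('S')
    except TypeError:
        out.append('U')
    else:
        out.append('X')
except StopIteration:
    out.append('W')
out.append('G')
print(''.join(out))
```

Execution trace: 'N' (try body) → 'W' (outer except StopIteration) → 'G' (after the try/except). Output: NWG

Answer: NWG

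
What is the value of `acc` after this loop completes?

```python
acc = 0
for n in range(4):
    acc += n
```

Sum of 0 to 3 = 6
`acc` takes the values: 0 → 1 → 3 → 6

Answer: 6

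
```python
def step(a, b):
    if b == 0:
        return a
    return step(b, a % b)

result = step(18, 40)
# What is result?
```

step(18, 40) -> step(40, 18) -> step(18, 4) -> step(4, 2) -> step(2, 0) -> 2

Answer: 2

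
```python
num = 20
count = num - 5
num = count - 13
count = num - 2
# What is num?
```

Trace:
`num = 20` → num = 20
`count = num - 5` → count = 15
`num = count - 13` → num = 2
`count = num - 2` → count = 0
So num = 2

Answer: 2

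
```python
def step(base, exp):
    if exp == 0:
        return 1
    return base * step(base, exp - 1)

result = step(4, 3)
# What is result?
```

step(4, 3) = 4 * 4 * 4 = 64

Answer: 64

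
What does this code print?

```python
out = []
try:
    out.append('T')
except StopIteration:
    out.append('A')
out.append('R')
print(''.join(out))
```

Execution trace: 'T' (try body, no exception) → 'R' (after the try/except). Output: TR

Answer: TR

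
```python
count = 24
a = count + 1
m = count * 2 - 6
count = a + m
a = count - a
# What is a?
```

Trace:
`count = 24` → count = 24
`a = count + 1` → a = 25
`m = count * 2 - 6` → m = 42
`count = a + m` → count = 67
`a = count - a` → a = 42
So a = 42

Answer: 42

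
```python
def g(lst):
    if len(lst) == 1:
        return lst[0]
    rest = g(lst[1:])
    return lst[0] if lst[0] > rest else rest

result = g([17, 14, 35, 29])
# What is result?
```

Recursive max over [17, 14, 35, 29] = 35

Answer: 35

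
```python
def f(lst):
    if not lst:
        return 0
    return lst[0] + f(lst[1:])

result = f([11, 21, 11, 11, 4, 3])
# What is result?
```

11 + 21 + 11 + 11 + 4 + 3 + 0 = 61

Answer: 61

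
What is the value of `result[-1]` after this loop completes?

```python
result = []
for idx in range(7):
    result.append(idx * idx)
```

Last element of squares 0 to 6
`result` takes the values: [] → [0] → [0, 1] → [0, 1, 4] → [0, 1, 4, 9] → [0, 1, 4, 9, 16] → [0, 1, 4, 9, 16, 25] → [0, 1, 4, 9, 16, 25, 36]
So `result[-1]` = 36

Answer: 36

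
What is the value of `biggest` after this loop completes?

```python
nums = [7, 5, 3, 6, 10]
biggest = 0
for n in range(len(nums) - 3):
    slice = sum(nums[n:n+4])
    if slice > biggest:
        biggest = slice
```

Max sum of 4-element window in [7, 5, 3, 6, 10]
`biggest` takes the values: 0 → 21 → 24

Answer: 24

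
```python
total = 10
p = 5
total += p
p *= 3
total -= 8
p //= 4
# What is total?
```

Trace:
`total = 10` → total = 10
`p = 5` → p = 5
`total += p` → total = 15
`p *= 3` → p = 15
`total -= 8` → total = 7
`p //= 4` → p = 3
So total = 7

Answer: 7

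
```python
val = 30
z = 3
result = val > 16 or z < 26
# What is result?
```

Trace:
`val = 30` → val = 30
`z = 3` → z = 3
`result = val > 16 or z < 26` → result = True
So result = True

Answer: True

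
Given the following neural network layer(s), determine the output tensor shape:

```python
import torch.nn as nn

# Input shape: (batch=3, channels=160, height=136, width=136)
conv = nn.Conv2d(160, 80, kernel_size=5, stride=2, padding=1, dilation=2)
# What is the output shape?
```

Input: (3, 160, 136, 136) -> Output: (3, 80, 65, 65)

Answer: (3, 80, 65, 65)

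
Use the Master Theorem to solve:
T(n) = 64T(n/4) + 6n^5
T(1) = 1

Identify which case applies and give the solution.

a=64, b=4, f(n)=6n^5. log_4(64) = 3. Since c=5 > 3 and the regularity condition holds (64(n/4)^5 = (64/4^5)n^5 with 64/4^5 < 1), Case 3 applies: T(n) = Θ(f(n)) = O(n^5).

Answer: O(n^5) - Case 3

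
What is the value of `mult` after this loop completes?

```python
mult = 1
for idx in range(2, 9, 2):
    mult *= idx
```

Product of even numbers 2 to 8
`mult` takes the values: 1 → 2 → 8 → 48 → 384

Answer: 384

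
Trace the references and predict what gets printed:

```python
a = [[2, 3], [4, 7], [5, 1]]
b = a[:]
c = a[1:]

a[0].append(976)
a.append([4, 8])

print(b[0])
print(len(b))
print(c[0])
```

Key concept: slice with nested mutation.
Step by step:
`a = [[2, 3], [4, 7], [5, 1]]` → a = [[2, 3], [4, 7], [5, 1]]
`b = a[:]` → b = [[2, 3], [4, 7], [5, 1]]
`c = a[1:]` → c = [[4, 7], [5, 1]]
`a[0].append(976)` → a = [[2, 3, 976], [4, 7], [5, 1]]; b = [[2, 3, 976], [4, 7], [5, 1]]
`a.append([4, 8])` → a = [[2, 3, 976], [4, 7], [5, 1], [4, 8]]
`print(b[0])` → prints [2, 3, 976]
`print(len(b))` → prints 3
`print(c[0])` → prints [4, 7]

Answer:
[2, 3, 976]
3
[4, 7]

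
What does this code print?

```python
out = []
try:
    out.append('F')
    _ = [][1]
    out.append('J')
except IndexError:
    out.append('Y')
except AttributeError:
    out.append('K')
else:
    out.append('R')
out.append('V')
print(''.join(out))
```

Execution trace: 'F' (try body) → 'Y' (except IndexError) → 'V' (after the try/except). Output: FYV

Answer: FYV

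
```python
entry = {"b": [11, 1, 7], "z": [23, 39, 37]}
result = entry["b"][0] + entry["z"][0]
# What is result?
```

Trace:
`entry = {"b": [11, 1, 7], "z": [23, 39, 37]}` → entry = {'b': [11, 1, 7], 'z': [23, 39, 37]}
`result = entry["b"][0] + entry["z"][0]` → result = 34
So result = 34

Answer: 34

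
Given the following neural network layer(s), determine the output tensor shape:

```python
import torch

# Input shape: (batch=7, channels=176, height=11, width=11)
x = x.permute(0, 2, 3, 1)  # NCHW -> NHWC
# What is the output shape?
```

Input: (7, 176, 11, 11) -> Output: (7, 11, 11, 176)

Answer: (7, 11, 11, 176)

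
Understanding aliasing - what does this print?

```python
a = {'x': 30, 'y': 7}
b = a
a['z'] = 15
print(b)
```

Key concept: dict aliasing.
Step by step:
`a = {'x': 30, 'y': 7}` → a = {'x': 30, 'y': 7}
`b = a` → b = {'x': 30, 'y': 7} (same object as a)
`a['z'] = 15` → a = {'x': 30, 'y': 7, 'z': 15} (same object as b); b = {'x': 30, 'y': 7, 'z': 15} (same object as a)
`print(b)` → prints {'x': 30, 'y': 7, 'z': 15}

Answer: {'x': 30, 'y': 7, 'z': 15}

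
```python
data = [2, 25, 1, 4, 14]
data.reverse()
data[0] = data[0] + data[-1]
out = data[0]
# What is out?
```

Trace:
`data = [2, 25, 1, 4, 14]` → data = [2, 25, 1, 4, 14]
`data.reverse()` → data = [14, 4, 1, 25, 2]
`data[0] = data[0] + data[-1]` → data = [16, 4, 1, 25, 2]
`out = data[0]` → out = 16
So out = 16

Answer: 16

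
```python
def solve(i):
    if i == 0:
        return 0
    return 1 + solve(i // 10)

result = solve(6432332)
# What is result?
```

Count of digits of 6432332: 7

Answer: 7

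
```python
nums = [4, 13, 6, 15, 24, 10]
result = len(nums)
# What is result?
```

Trace:
`nums = [4, 13, 6, 15, 24, 10]` → nums = [4, 13, 6, 15, 24, 10]
`result = len(nums)` → result = 6
So result = 6

Answer: 6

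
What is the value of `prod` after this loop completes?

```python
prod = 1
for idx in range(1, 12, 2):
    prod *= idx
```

Product of 1, 3, 5, ... up to 11
`prod` takes the values: 1 → 3 → 15 → 105 → 945 → 10395

Answer: 10395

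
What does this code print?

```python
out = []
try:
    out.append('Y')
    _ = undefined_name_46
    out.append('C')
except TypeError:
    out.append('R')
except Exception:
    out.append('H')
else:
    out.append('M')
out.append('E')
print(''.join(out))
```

Execution trace: 'Y' (try body) → 'H' (except Exception) → 'E' (after the try/except). Output: YHE

Answer: YHE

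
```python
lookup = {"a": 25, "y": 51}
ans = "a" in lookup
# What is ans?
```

Trace:
`lookup = {"a": 25, "y": 51}` → lookup = {'a': 25, 'y': 51}
`ans = "a" in lookup` → ans = True
So ans = True

Answer: True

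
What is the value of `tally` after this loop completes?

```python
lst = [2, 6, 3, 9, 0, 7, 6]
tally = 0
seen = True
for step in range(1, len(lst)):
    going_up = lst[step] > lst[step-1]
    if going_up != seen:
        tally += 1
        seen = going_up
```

Count direction changes in [2, 6, 3, 9, 0, 7, 6]
`tally` takes the values: 0 → 1 → 2 → 3 → 4 → 5

Answer: 5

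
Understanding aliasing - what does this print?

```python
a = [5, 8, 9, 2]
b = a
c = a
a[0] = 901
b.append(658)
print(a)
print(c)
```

Key concept: multiple aliases.
Step by step:
`a = [5, 8, 9, 2]` → a = [5, 8, 9, 2]
`b = a` → b = [5, 8, 9, 2] (same object as a)
`c = a` → c = [5, 8, 9, 2] (same object as a, b)
`a[0] = 901` → a = [901, 8, 9, 2] (same object as b, c); b = [901, 8, 9, 2] (same object as a, c); c = [901, 8, 9, 2] (same object as a, b)
`b.append(658)` → a = [901, 8, 9, 2, 658] (same object as b, c); b = [901, 8, 9, 2, 658] (same object as a, c); c = [901, 8, 9, 2, 658] (same object as a, b)
`print(a)` → prints [901, 8, 9, 2, 658]
`print(c)` → prints [901, 8, 9, 2, 658]

Answer:
[901, 8, 9, 2, 658]
[901, 8, 9, 2, 658]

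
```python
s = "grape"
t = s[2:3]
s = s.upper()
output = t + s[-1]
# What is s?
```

Trace:
`s = "grape"` → s = 'grape'
`t = s[2:3]` → t = 'a'
`s = s.upper()` → s = 'GRAPE'
`output = t + s[-1]` → output = 'aE'
So s = 'GRAPE'

Answer: 'GRAPE'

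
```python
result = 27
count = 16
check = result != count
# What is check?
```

Trace:
`result = 27` → result = 27
`count = 16` → count = 16
`check = result != count` → check = True
So check = True

Answer: True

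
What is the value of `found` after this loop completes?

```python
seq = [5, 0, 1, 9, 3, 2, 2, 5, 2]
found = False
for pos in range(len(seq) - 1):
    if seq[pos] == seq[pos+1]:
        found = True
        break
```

Check consecutive duplicates in [5, 0, 1, 9, 3, 2, 2, 5, 2]
`found` takes the values: False → True

Answer: True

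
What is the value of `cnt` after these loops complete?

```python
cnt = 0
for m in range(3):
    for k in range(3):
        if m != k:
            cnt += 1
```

3² - 3 (exclude diagonal)
`cnt` takes the values: 0 → 1 → 2 → 3 → 4 → 5 → 6

Answer: 6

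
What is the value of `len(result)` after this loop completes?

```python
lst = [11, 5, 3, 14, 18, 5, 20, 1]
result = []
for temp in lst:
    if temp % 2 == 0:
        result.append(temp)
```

Count even numbers in [11, 5, 3, 14, 18, 5, 20, 1]
`result` takes the values: [] → [14] → [14, 18] → [14, 18, 20]
So `len(result)` = 3

Answer: 3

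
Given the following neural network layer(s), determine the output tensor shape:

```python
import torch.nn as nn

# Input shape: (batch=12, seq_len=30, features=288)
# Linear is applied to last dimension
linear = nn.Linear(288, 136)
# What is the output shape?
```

Input: (12, 30, 288) -> Output: (12, 30, 136)

Answer: (12, 30, 136)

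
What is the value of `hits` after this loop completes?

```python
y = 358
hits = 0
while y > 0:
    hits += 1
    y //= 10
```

Count digits by repeated division by 10
`hits` takes the values: 0 → 1 → 2 → 3

Answer: 3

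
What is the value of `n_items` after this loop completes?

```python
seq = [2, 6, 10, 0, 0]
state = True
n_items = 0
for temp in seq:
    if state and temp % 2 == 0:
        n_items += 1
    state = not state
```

Count even values at even positions
`n_items` takes the values: 0 → 1 → 2 → 3

Answer: 3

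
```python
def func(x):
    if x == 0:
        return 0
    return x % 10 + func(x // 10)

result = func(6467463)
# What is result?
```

Sum of digits of 6467463: 3 + 6 + 4 + 7 + 6 + 4 + 6 = 36

Answer: 36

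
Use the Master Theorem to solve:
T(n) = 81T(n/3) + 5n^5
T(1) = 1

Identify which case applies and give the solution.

a=81, b=3, f(n)=5n^5. log_3(81) = 4. Since c=5 > 4 and the regularity condition holds (81(n/3)^5 = (81/3^5)n^5 with 81/3^5 < 1), Case 3 applies: T(n) = Θ(f(n)) = O(n^5).

Answer: O(n^5) - Case 3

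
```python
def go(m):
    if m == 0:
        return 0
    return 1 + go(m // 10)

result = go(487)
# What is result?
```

Count of digits of 487: 3

Answer: 3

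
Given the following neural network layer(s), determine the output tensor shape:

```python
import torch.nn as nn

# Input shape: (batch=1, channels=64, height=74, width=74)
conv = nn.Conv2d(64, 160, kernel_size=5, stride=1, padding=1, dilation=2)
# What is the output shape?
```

Input: (1, 64, 74, 74) -> Output: (1, 160, 68, 68)

Answer: (1, 160, 68, 68)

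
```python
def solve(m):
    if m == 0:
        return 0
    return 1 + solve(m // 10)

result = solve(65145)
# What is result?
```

Count of digits of 65145: 5

Answer: 5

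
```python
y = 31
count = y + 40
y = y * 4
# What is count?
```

Trace:
`y = 31` → y = 31
`count = y + 40` → count = 71
`y = y * 4` → y = 124
So count = 71

Answer: 71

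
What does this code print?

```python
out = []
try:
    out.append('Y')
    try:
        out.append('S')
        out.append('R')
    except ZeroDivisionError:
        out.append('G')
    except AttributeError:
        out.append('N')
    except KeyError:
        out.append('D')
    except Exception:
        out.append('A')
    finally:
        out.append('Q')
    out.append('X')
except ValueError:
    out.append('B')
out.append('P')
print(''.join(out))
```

Execution trace: 'Y' (try body) → 'S' (inner try body) → 'R' (inner try body, no exception) → 'Q' (inner finally) → 'X' (try body, no exception) → 'P' (after the try/except). Output: YSRQXP

Answer: YSRQXP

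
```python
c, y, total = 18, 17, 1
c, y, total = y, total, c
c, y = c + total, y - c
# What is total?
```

Trace:
`c, y, total = 18, 17, 1` → c = 18; y = 17; total = 1
`c, y, total = y, total, c` → c = 17; y = 1; total = 18
`c, y = c + total, y - c` → c = 35; y = -16
So total = 18

Answer: 18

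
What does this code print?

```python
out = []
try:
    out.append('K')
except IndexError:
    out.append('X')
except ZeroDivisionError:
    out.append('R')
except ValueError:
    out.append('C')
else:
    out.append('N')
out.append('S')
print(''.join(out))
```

Execution trace: 'K' (try body, no exception) → 'N' (else) → 'S' (after the try/except). Output: KNS

Answer: KNS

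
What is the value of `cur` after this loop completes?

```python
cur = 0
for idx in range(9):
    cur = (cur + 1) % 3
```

Increment mod 3, 9 times = 0
`cur` takes the values: 0 → 1 → 2 → 0 → 1 → 2 → 0 → 1 → 2 → 0

Answer: 0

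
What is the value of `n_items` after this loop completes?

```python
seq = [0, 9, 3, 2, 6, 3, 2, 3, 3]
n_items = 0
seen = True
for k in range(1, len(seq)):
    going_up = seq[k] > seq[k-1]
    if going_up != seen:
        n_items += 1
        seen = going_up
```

Count direction changes in [0, 9, 3, 2, 6, 3, 2, 3, 3]
`n_items` takes the values: 0 → 1 → 2 → 3 → 4 → 5

Answer: 5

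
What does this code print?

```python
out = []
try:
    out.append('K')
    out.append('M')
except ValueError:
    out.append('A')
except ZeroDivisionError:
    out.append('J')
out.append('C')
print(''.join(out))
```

Execution trace: 'K' (try body) → 'M' (try body, no exception) → 'C' (after the try/except). Output: KMC

Answer: KMC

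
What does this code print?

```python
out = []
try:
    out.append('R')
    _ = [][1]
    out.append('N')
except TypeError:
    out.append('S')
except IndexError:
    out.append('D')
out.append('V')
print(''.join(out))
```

Execution trace: 'R' (try body) → 'D' (except IndexError) → 'V' (after the try/except). Output: RDV

Answer: RDV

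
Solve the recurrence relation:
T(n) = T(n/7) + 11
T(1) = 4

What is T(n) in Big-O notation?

Each step divides n by 7 and adds 11. After log_7(n) steps we reach T(1)=4. So T(n) = 11·log_7(n) + 4 = O(log n).

Answer: O(log n)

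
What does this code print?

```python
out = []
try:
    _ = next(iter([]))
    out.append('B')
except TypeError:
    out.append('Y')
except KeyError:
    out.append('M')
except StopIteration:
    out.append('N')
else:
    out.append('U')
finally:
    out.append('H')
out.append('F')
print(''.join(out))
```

Execution trace: 'N' (except StopIteration) → 'H' (finally) → 'F' (after the try/except). Output: NHF

Answer: NHF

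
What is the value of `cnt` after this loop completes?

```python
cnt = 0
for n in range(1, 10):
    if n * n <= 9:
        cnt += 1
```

Count numbers where n² ≤ 9
`cnt` takes the values: 0 → 1 → 2 → 3

Answer: 3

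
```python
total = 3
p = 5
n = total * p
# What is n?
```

Trace:
`total = 3` → total = 3
`p = 5` → p = 5
`n = total * p` → n = 15
So n = 15

Answer: 15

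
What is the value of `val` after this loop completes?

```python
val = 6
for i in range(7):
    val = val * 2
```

Multiply by 2, 7 times: 6 * 2^7 = 768
`val` takes the values: 6 → 12 → 24 → 48 → 96 → 192 → 384 → 768

Answer: 768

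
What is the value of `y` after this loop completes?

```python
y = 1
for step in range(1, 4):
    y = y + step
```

Start at 1, add 1 through 3
`y` takes the values: 1 → 2 → 4 → 7

Answer: 7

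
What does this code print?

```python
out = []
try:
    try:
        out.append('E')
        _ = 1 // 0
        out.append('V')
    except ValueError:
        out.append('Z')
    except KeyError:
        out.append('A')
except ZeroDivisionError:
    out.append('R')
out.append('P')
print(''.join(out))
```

Execution trace: 'E' (try body) → 'R' (outer except ZeroDivisionError) → 'P' (after the try/except). Output: ERP

Answer: ERP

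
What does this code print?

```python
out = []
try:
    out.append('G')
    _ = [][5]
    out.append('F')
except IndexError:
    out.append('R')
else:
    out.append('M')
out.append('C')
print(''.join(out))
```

Execution trace: 'G' (try body) → 'R' (except IndexError) → 'C' (after the try/except). Output: GRC

Answer: GRC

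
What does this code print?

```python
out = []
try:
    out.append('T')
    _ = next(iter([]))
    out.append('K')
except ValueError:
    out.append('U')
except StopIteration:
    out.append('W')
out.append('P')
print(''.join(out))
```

Execution trace: 'T' (try body) → 'W' (except StopIteration) → 'P' (after the try/except). Output: TWP

Answer: TWP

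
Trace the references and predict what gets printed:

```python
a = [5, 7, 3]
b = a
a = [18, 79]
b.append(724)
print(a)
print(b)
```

Key concept: rebinding vs mutation: a is rebound to a new list, b still points at the original.
Step by step:
`a = [5, 7, 3]` → a = [5, 7, 3]
`b = a` → b = [5, 7, 3] (same object as a)
`a = [18, 79]` → a = [18, 79]
`b.append(724)` → b = [5, 7, 3, 724]
`print(a)` → prints [18, 79]
`print(b)` → prints [5, 7, 3, 724]

Answer:
[18, 79]
[5, 7, 3, 724]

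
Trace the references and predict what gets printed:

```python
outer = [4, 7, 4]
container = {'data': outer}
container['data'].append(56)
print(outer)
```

Key concept: dict holds reference to list.
Step by step:
`outer = [4, 7, 4]` → outer = [4, 7, 4]
`container = {'data': outer}` → container = {'data': [4, 7, 4]}
`container['data'].append(56)` → outer = [4, 7, 4, 56]; container = {'data': [4, 7, 4, 56]}
`print(outer)` → prints [4, 7, 4, 56]

Answer: [4, 7, 4, 56]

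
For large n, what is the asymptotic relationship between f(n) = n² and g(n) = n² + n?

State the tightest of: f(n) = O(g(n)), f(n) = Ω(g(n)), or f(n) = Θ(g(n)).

n² vs n² + n: f(n) = Θ(g(n)) — they are asymptotically equivalent (lower-order n term is dominated).

Answer: f(n) = Θ(g(n)) — they are asymptotically equivalent (lower-order n term is dominated).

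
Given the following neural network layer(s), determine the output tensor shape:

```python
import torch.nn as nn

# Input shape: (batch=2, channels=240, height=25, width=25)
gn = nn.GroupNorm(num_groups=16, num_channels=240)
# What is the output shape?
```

Input: (2, 240, 25, 25) -> Output: (2, 240, 25, 25)

Answer: (2, 240, 25, 25)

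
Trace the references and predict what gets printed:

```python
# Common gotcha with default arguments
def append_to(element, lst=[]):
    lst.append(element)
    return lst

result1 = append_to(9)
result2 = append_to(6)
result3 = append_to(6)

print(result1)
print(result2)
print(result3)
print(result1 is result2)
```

Key concept: mutable default argument gotcha.
Step by step:
`result1 = append_to(9)` → result1 = [9]
`result2 = append_to(6)` → result1 = [9, 6] (same object as result2); result2 = [9, 6] (same object as result1)
`result3 = append_to(6)` → result1 = [9, 6, 6] (same object as result2, result3); result2 = [9, 6, 6] (same object as result1, result3); result3 = [9, 6, 6] (same object as result1, result2)
`print(result1)` → prints [9, 6, 6]
`print(result2)` → prints [9, 6, 6]
`print(result3)` → prints [9, 6, 6]
`print(result1 is result2)` → prints True

Answer:
[9, 6, 6]
[9, 6, 6]
[9, 6, 6]
True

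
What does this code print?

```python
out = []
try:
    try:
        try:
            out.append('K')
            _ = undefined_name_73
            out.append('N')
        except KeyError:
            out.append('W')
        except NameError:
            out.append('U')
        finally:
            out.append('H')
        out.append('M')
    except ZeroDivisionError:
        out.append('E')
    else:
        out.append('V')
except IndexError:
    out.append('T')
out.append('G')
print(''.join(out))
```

Execution trace: 'K' (inner try body) → 'U' (inner except NameError) → 'H' (inner finally) → 'M' (try body, no exception) → 'V' (else) → 'G' (after the try/except). Output: KUHMVG

Answer: KUHMVG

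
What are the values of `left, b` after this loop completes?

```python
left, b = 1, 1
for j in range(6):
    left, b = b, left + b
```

Fibonacci: after 6 iterations
`left, b` takes the values: (1, 1) → (1, 2) → (2, 3) → (3, 5) → (5, 8) → (8, 13) → (13, 21)

Answer: 13, 21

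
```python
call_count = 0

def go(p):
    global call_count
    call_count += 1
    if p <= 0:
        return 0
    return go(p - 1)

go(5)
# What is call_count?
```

Linear recursion stepping by 1: 6 calls from p=5 down to ≤0.

Answer: 6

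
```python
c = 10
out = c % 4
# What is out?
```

Trace:
`c = 10` → c = 10
`out = c % 4` → out = 2
So out = 2

Answer: 2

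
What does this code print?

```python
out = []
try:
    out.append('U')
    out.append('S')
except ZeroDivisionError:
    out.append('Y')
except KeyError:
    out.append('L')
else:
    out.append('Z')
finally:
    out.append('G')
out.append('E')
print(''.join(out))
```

Execution trace: 'U' (try body) → 'S' (try body, no exception) → 'Z' (else) → 'G' (finally) → 'E' (after the try/except). Output: USZGE

Answer: USZGE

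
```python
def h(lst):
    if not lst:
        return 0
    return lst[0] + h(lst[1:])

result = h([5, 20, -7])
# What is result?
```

5 + 20 + (-7) + 0 = 18

Answer: 18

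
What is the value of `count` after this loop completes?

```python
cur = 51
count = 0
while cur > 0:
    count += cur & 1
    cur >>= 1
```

Count set bits in 51 (binary: 0b110011)
`count` takes the values: 0 → 1 → 2 → 3 → 4

Answer: 4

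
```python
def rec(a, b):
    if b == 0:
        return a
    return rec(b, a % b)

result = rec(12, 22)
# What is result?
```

rec(12, 22) -> rec(22, 12) -> rec(12, 10) -> rec(10, 2) -> rec(2, 0) -> 2

Answer: 2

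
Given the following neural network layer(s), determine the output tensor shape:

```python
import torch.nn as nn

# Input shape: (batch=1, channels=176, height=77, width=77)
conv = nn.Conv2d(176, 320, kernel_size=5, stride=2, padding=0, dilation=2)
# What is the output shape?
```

Input: (1, 176, 77, 77) -> Output: (1, 320, 35, 35)

Answer: (1, 320, 35, 35)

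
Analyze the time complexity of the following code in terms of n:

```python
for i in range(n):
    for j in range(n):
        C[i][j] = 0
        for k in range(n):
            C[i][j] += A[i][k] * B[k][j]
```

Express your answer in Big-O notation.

This is Naive matrix multiplication. Time complexity: O(n³).

Answer: O(n³)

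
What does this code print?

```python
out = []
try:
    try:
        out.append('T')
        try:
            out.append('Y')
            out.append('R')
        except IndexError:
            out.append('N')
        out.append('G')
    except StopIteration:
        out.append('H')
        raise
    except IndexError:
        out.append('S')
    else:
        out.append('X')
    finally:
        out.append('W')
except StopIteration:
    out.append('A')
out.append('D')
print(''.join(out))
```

Execution trace: 'T' (try body) → 'Y' (inner try body) → 'R' (inner try body, no exception) → 'G' (try body, no exception) → 'X' (else) → 'W' (finally) → 'D' (after the try/except). Output: TYRGXWD

Answer: TYRGXWD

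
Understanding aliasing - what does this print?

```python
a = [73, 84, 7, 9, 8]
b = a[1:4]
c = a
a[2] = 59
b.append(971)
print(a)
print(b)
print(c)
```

Key concept: slice vs alias.
Step by step:
`a = [73, 84, 7, 9, 8]` → a = [73, 84, 7, 9, 8]
`b = a[1:4]` → b = [84, 7, 9]
`c = a` → c = [73, 84, 7, 9, 8] (same object as a)
`a[2] = 59` → a = [73, 84, 59, 9, 8] (same object as c); c = [73, 84, 59, 9, 8] (same object as a)
`b.append(971)` → b = [84, 7, 9, 971]
`print(a)` → prints [73, 84, 59, 9, 8]
`print(b)` → prints [84, 7, 9, 971]
`print(c)` → prints [73, 84, 59, 9, 8]

Answer:
[73, 84, 59, 9, 8]
[84, 7, 9, 971]
[73, 84, 59, 9, 8]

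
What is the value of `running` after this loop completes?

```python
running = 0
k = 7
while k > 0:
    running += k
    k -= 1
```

Sum 7 down to 1
`running` takes the values: 0 → 7 → 13 → 18 → 22 → 25 → 27 → 28

Answer: 28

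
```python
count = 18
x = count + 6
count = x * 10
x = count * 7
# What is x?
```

Trace:
`count = 18` → count = 18
`x = count + 6` → x = 24
`count = x * 10` → count = 240
`x = count * 7` → x = 1680
So x = 1680

Answer: 1680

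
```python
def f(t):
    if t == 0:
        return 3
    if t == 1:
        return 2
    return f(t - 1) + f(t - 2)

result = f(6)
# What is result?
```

Build up from base cases: f(0)=3, f(1)=2, f(2)=5, f(3)=7, f(4)=12, f(5)=19, f(6)=31

Answer: 31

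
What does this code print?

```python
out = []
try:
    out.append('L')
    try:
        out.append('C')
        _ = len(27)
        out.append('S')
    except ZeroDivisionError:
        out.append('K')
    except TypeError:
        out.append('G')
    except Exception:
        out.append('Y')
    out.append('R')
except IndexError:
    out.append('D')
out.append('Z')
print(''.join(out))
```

Execution trace: 'L' (try body) → 'C' (inner try body) → 'G' (inner except TypeError) → 'R' (try body, no exception) → 'Z' (after the try/except). Output: LCGRZ

Answer: LCGRZ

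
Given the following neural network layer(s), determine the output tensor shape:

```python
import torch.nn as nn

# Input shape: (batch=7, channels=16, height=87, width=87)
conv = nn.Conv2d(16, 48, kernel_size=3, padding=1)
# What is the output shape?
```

Input: (7, 16, 87, 87) -> Output: (7, 48, 87, 87)

Answer: (7, 48, 87, 87)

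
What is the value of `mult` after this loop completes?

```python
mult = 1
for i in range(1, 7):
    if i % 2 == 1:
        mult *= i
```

Product of odd numbers 1 to 6
`mult` takes the values: 1 → 3 → 15

Answer: 15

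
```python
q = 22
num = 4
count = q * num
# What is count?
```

Trace:
`q = 22` → q = 22
`num = 4` → num = 4
`count = q * num` → count = 88
So count = 88

Answer: 88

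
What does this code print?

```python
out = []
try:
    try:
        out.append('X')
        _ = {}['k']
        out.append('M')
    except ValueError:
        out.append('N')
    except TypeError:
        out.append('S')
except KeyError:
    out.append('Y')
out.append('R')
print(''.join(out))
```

Execution trace: 'X' (try body) → 'Y' (outer except KeyError) → 'R' (after the try/except). Output: XYR

Answer: XYR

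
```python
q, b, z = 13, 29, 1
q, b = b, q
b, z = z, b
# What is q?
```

Trace:
`q, b, z = 13, 29, 1` → q = 13; b = 29; z = 1
`q, b = b, q` → q = 29; b = 13
`b, z = z, b` → b = 1; z = 13
So q = 29

Answer: 29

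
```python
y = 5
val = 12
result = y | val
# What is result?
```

Trace:
`y = 5` → y = 5
`val = 12` → val = 12
`result = y | val` → result = 13
So result = 13

Answer: 13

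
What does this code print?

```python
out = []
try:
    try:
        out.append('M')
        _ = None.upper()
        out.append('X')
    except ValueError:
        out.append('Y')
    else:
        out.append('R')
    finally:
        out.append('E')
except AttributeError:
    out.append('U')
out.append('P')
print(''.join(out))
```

Execution trace: 'M' (inner try body) → 'E' (inner finally) → 'U' (outer except AttributeError) → 'P' (after the try/except). Output: MEUP

Answer: MEUP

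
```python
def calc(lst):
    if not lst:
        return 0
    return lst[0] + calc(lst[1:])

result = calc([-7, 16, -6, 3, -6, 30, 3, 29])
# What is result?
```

(-7) + 16 + (-6) + 3 + (-6) + 30 + 3 + 29 + 0 = 62

Answer: 62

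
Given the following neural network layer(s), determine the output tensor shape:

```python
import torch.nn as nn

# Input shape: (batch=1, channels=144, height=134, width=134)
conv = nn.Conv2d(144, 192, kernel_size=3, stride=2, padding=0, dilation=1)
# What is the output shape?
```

Input: (1, 144, 134, 134) -> Output: (1, 192, 66, 66)

Answer: (1, 192, 66, 66)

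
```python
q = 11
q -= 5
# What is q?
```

Trace:
`q = 11` → q = 11
`q -= 5` → q = 6
So q = 6

Answer: 6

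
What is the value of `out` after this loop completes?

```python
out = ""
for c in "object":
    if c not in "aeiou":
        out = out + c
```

Remove vowels from 'object'
`out` takes the values: "" → "b" → "bj" → "bjc" → "bjct"

Answer: "bjct"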